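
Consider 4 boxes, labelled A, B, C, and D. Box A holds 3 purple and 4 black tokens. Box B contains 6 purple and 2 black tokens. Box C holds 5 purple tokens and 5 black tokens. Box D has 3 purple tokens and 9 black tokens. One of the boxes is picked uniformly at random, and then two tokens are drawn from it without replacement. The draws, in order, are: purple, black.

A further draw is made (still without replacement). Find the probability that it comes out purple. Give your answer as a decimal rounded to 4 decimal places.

For each hypothesis, P(data | H) works out to: P(data | box A) = (3/7)(4/6) = 0.28571; P(data | box B) = (6/8)(2/7) = 0.21429; P(data | box C) = (5/10)(5/9) = 0.27778; P(data | box D) = (3/12)(9/11) = 0.20455.
The prior-weighted likelihoods are 1/4 · 0.28571 = 0.071429, 1/4 · 0.21429 = 0.053571, 1/4 · 0.27778 = 0.069444, 1/4 · 0.20455 = 0.051136; with total 0.24558.
Normalising, the posterior is P(box A | data) = 0.29086, P(box B | data) = 0.21814, P(box C | data) = 0.28278, P(box D | data) = 0.20823.
Averaging over the posterior, P(purple next | data) = (2/5)(0.29086) + (5/6)(0.21814) + (1/2)(0.28278) + (1/5)(0.20823) = 0.48116.

0.4812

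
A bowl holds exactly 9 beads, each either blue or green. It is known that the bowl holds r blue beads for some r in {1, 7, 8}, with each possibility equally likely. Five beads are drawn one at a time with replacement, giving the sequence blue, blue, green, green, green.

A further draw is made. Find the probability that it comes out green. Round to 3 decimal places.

Under each hypothesis, the probability of the observed sequence is: P(data | r = 1) = (1/9)(1/9)(8/9)(8/9)(8/9) = 0.0086708; P(data | r = 7) = (7/9)(7/9)(2/9)(2/9)(2/9) = 0.0066386; P(data | r = 8) = (8/9)(8/9)(1/9)(1/9)(1/9) = 0.0010838.
Multiplying each by its prior: 1/3 · 0.0086708 = 0.0028903, 1/3 · 0.0066386 = 0.0022129, 1/3 · 0.0010838 = 0.00036128; summing to 0.0054644.
Dividing through by the total gives posterior P(r = 1 | data) = 0.52893, P(r = 7 | data) = 0.40496, P(r = 8 | data) = 0.066116.
Averaging over the posterior, P(green next | data) = (8/9)(0.52893) + (2/9)(0.40496) + (1/9)(0.066116) = 0.56749.

0.567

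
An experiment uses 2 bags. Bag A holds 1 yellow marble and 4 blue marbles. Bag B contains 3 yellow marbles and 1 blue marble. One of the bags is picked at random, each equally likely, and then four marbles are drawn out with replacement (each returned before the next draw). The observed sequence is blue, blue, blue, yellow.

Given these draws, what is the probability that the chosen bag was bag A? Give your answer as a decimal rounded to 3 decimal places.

Under each hypothesis, the probability of the observed sequence is: P(data | bag A) = (4/5)(4/5)(4/5)(1/5) = 0.1024; P(data | bag B) = (1/4)(1/4)(1/4)(3/4) = 0.011719.
The prior-weighted likelihoods are 1/2 · 0.1024 = 0.0512, 1/2 · 0.011719 = 0.0058594; with total 0.057059.
Hence P(bag A | data) = (0.0512) / (0.057059) = 0.89731.

0.897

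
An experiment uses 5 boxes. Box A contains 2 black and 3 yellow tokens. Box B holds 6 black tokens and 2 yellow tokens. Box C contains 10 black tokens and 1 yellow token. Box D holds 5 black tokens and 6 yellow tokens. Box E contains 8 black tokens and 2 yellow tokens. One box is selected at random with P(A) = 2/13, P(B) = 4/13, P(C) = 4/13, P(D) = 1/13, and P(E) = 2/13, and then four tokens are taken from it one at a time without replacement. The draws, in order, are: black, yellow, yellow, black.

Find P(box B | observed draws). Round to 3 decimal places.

0.309

For each hypothesis, P(data | H) works out to: P(data | box A) = (2/5)(3/4)(2/3)(1/2) = 0.1; P(data | box B) = (6/8)(2/7)(1/6)(5/5) = 0.035714; P(data | box C) = (10/11)(1/10)(0/9) = 0; P(data | box D) = (5/11)(6/10)(5/9)(4/8) = 0.075758; P(data | box E) = (8/10)(2/9)(1/8)(7/7) = 0.022222.
The prior-weighted likelihoods are 2/13 · 0.1 = 0.015385, 4/13 · 0.035714 = 0.010989, 4/13 · 0 = 0, 1/13 · 0.075758 = 0.0058275, 2/13 · 0.022222 = 0.0034188; with total 0.03562.
By Bayes' rule, P(box B | data) = (0.010989) / (0.03562) = 0.30851.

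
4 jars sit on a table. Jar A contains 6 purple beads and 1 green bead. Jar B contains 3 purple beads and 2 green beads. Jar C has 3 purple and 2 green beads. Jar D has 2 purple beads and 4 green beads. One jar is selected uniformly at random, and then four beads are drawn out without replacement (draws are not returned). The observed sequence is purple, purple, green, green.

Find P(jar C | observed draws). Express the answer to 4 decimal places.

0.3750

Compute the likelihood of the observed sequence for each case: P(data | jar A) = (6/7)(5/6)(1/5)(0/4) = 0; P(data | jar B) = (3/5)(2/4)(2/3)(1/2) = 1/10; P(data | jar C) = (3/5)(2/4)(2/3)(1/2) = 1/10; P(data | jar D) = (2/6)(1/5)(4/4)(3/3) = 1/15.
Weighting by the prior gives 1/4 · 0 = 0, 1/4 · 1/10 = 1/40, 1/4 · 1/10 = 1/40, 1/4 · 1/15 = 1/60; with total 1/15.
Therefore the posterior P(jar C | data) = (1/40) / (1/15) = 3/8.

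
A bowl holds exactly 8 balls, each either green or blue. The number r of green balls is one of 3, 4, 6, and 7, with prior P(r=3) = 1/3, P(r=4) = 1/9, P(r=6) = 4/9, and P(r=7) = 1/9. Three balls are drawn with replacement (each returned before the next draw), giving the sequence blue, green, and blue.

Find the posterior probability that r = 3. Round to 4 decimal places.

For each hypothesis, P(data | H) works out to: P(data | r = 3) = (5/8)(3/8)(5/8) = 0.14648; P(data | r = 4) = (4/8)(4/8)(4/8) = 0.125; P(data | r = 6) = (2/8)(6/8)(2/8) = 0.046875; P(data | r = 7) = (1/8)(7/8)(1/8) = 0.013672.
Weighting by the prior gives 1/3 · 0.14648 = 0.048828, 1/9 · 0.125 = 0.013889, 4/9 · 0.046875 = 0.020833, 1/9 · 0.013672 = 0.0015191; with total 0.085069.
Hence P(r = 3 | data) = (0.048828) / (0.085069) = 0.57398.

0.5740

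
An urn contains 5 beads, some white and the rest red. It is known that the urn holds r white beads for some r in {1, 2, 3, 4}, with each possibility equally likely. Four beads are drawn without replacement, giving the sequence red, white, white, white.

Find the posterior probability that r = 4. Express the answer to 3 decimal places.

0.667

Compute the likelihood of the observed sequence for each case: P(data | r = 1) = (4/5)(1/4)(0/3) = 0; P(data | r = 2) = (3/5)(2/4)(1/3)(0/2) = 0; P(data | r = 3) = (2/5)(3/4)(2/3)(1/2) = 1/10; P(data | r = 4) = (1/5)(4/4)(3/3)(2/2) = 1/5.
The prior-weighted likelihoods are 1/4 · 0 = 0, 1/4 · 0 = 0, 1/4 · 1/10 = 1/40, 1/4 · 1/5 = 1/20; summing to 3/40.
So P(r = 4 | data) = (1/20) / (3/40) = 2/3.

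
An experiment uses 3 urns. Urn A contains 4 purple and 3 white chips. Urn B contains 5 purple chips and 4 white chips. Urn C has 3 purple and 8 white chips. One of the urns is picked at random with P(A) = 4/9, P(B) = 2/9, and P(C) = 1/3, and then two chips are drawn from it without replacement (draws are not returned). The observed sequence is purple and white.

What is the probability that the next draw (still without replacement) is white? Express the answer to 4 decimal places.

0.5118

For each hypothesis, P(data | H) works out to: P(data | urn A) = (4/7)(3/6) = 0.28571; P(data | urn B) = (5/9)(4/8) = 0.27778; P(data | urn C) = (3/11)(8/10) = 0.21818.
Weighting by the prior gives 4/9 · 0.28571 = 0.12698, 2/9 · 0.27778 = 0.061728, 1/3 · 0.21818 = 0.072727; with total 0.26144.
Normalising, the posterior is P(urn A | data) = 0.48571, P(urn B | data) = 0.23611, P(urn C | data) = 0.27818.
Averaging over the posterior, P(white next | data) = (2/5)(0.48571) + (3/7)(0.23611) + (7/9)(0.27818) = 0.51184.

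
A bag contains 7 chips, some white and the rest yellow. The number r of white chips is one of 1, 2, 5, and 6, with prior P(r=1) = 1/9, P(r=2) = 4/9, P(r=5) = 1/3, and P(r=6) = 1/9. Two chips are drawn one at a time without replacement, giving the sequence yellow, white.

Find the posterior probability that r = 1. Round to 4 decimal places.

0.0732

The likelihood of the observed sequence under each hypothesis: P(data | r = 1) = (6/7)(1/6) = 1/7; P(data | r = 2) = (5/7)(2/6) = 5/21; P(data | r = 5) = (2/7)(5/6) = 5/21; P(data | r = 6) = (1/7)(6/6) = 1/7.
Multiplying each by its prior: 1/9 · 1/7 = 1/63, 4/9 · 5/21 = 20/189, 1/3 · 5/21 = 5/63, 1/9 · 1/7 = 1/63; with total 41/189.
By Bayes' rule, P(r = 1 | data) = (1/63) / (41/189) = 3/41.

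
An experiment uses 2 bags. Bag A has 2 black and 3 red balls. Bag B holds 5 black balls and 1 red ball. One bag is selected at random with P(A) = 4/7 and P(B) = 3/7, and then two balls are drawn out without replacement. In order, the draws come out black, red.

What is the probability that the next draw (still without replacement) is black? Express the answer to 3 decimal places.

The likelihood of the observed sequence under each hypothesis: P(data | bag A) = (2/5)(3/4) = 3/10; P(data | bag B) = (5/6)(1/5) = 1/6.
The prior-weighted likelihoods are 4/7 · 3/10 = 6/35, 3/7 · 1/6 = 1/14; summing to 17/70.
Normalising, the posterior is P(bag A | data) = 12/17, P(bag B | data) = 5/17.
So P(black next | data) = Σ P(black next | H) P(H | data) = (1/3)(12/17) + (1)(5/17) = 9/17.

0.529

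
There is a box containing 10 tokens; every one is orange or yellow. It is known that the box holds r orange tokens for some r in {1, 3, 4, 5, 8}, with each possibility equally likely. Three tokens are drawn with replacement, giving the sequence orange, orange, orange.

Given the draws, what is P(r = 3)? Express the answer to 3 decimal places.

The likelihood of the observed sequence under each hypothesis: P(data | r = 1) = (1/10)(1/10)(1/10) = 0.001; P(data | r = 3) = (3/10)(3/10)(3/10) = 0.027; P(data | r = 4) = (4/10)(4/10)(4/10) = 0.064; P(data | r = 5) = (5/10)(5/10)(5/10) = 0.125; P(data | r = 8) = (8/10)(8/10)(8/10) = 0.512.
Multiplying each by its prior: 1/5 · 0.001 = 0.0002, 1/5 · 0.027 = 0.0054, 1/5 · 0.064 = 0.0128, 1/5 · 0.125 = 0.025, 1/5 · 0.512 = 0.1024; summing to 0.1458.
By Bayes' rule, P(r = 3 | data) = (0.0054) / (0.1458) = 0.037037.

0.037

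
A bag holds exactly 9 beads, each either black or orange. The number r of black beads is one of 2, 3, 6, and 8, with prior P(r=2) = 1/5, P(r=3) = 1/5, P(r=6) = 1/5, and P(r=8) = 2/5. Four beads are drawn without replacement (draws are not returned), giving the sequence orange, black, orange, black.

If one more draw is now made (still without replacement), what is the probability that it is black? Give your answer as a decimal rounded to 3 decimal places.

0.405

For each hypothesis, P(data | H) works out to: P(data | r = 2) = (7/9)(2/8)(6/7)(1/6) = 0.027778; P(data | r = 3) = (6/9)(3/8)(5/7)(2/6) = 0.059524; P(data | r = 6) = (3/9)(6/8)(2/7)(5/6) = 0.059524; P(data | r = 8) = (1/9)(8/8)(0/7) = 0.
The prior-weighted likelihoods are 1/5 · 0.027778 = 0.0055556, 1/5 · 0.059524 = 0.011905, 1/5 · 0.059524 = 0.011905, 2/5 · 0 = 0; with total 0.029365.
Normalising, the posterior is P(r = 2 | data) = 0.18919, P(r = 3 | data) = 0.40541, P(r = 6 | data) = 0.40541, P(r = 8 | data) = 0.
So P(black next | data) = Σ P(black next | H) P(H | data) = (0)(0.18919) + (1/5)(0.40541) + (4/5)(0.40541) = 0.40541.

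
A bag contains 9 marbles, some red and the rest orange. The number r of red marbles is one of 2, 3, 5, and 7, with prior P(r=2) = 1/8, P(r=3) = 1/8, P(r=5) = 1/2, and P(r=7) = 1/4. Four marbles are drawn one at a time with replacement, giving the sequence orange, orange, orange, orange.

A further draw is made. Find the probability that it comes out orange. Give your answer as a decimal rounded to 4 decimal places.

Compute the likelihood of the observed sequence for each case: P(data | r = 2) = (7/9)(7/9)(7/9)(7/9) = 0.36595; P(data | r = 3) = (6/9)(6/9)(6/9)(6/9) = 0.19753; P(data | r = 5) = (4/9)(4/9)(4/9)(4/9) = 0.039018; P(data | r = 7) = (2/9)(2/9)(2/9)(2/9) = 0.0024387.
Multiplying each by its prior: 1/8 · 0.36595 = 0.045744, 1/8 · 0.19753 = 0.024691, 1/2 · 0.039018 = 0.019509, 1/4 · 0.0024387 = 0.00060966; summing to 0.090554.
Dividing through by the total gives posterior P(r = 2 | data) = 0.50515, P(r = 3 | data) = 0.27267, P(r = 5 | data) = 0.21544, P(r = 7 | data) = 0.0067326.
The predictive probability is P(orange next | data) = (7/9)(0.50515) + (2/3)(0.27267) + (4/9)(0.21544) + (2/9)(0.0067326) = 0.67193.

0.6719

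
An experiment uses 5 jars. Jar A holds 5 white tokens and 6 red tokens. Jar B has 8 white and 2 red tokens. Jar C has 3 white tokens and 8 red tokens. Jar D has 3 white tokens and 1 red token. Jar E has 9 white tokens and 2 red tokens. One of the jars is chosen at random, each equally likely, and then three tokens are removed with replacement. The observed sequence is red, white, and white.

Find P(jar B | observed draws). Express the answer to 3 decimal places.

0.230

Compute the likelihood of the observed sequence for each case: P(data | jar A) = (6/11)(5/11)(5/11) = 0.1127; P(data | jar B) = (2/10)(8/10)(8/10) = 0.128; P(data | jar C) = (8/11)(3/11)(3/11) = 0.054095; P(data | jar D) = (1/4)(3/4)(3/4) = 0.14062; P(data | jar E) = (2/11)(9/11)(9/11) = 0.12171.
Weighting by the prior gives 1/5 · 0.1127 = 0.022539, 1/5 · 0.128 = 0.0256, 1/5 · 0.054095 = 0.010819, 1/5 · 0.14062 = 0.028125, 1/5 · 0.12171 = 0.024343; summing to 0.11143.
Hence P(jar B | data) = (0.0256) / (0.11143) = 0.22975.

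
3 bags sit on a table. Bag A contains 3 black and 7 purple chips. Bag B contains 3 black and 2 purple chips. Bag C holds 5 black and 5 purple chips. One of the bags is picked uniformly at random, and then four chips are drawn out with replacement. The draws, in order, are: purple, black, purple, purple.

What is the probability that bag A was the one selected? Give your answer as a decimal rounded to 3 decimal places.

Under each hypothesis, the probability of the observed sequence is: P(data | bag A) = (7/10)(3/10)(7/10)(7/10) = 0.1029; P(data | bag B) = (2/5)(3/5)(2/5)(2/5) = 0.0384; P(data | bag C) = (5/10)(5/10)(5/10)(5/10) = 0.0625.
Weighting by the prior gives 1/3 · 0.1029 = 0.0343, 1/3 · 0.0384 = 0.0128, 1/3 · 0.0625 = 0.020833; these sum to 0.067933.
By Bayes' rule, P(bag A | data) = (0.0343) / (0.067933) = 0.50491.

0.505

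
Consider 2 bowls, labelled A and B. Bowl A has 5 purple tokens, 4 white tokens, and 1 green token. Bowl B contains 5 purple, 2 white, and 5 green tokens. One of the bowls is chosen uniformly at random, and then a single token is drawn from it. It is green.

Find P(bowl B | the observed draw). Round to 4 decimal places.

Under each hypothesis, the probability of this draw is: P(data | bowl A) = (1/10) = 1/10; P(data | bowl B) = (5/12) = 5/12.
Multiplying each by its prior: 1/2 · 1/10 = 1/20, 1/2 · 5/12 = 5/24; summing to 31/120.
So P(bowl B | data) = (5/24) / (31/120) = 25/31.

0.8065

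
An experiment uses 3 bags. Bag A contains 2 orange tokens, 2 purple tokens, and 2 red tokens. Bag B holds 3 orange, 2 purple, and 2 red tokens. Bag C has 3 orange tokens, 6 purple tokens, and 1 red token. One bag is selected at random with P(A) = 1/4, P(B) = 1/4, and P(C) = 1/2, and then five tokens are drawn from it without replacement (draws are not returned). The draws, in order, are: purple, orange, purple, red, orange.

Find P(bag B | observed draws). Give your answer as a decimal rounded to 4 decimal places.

0.2927

Under each hypothesis, the probability of the observed sequence is: P(data | bag A) = (2/6)(2/5)(1/4)(2/3)(1/2) = 0.011111; P(data | bag B) = (2/7)(3/6)(1/5)(2/4)(2/3) = 0.0095238; P(data | bag C) = (6/10)(3/9)(5/8)(1/7)(2/6) = 0.0059524.
Multiplying each by its prior: 1/4 · 0.011111 = 0.0027778, 1/4 · 0.0095238 = 0.002381, 1/2 · 0.0059524 = 0.0029762; summing to 0.0081349.
So P(bag B | data) = (0.002381) / (0.0081349) = 0.29268.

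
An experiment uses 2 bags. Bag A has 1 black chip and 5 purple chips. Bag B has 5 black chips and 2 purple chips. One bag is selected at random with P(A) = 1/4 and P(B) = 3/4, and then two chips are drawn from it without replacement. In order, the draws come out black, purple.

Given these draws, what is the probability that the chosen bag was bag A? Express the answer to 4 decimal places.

The likelihood of the observed sequence under each hypothesis: P(data | bag A) = (1/6)(5/5) = 1/6; P(data | bag B) = (5/7)(2/6) = 5/21.
Multiplying each by its prior: 1/4 · 1/6 = 1/24, 3/4 · 5/21 = 5/28; summing to 37/168.
Therefore the posterior P(bag A | data) = (1/24) / (37/168) = 7/37.

0.1892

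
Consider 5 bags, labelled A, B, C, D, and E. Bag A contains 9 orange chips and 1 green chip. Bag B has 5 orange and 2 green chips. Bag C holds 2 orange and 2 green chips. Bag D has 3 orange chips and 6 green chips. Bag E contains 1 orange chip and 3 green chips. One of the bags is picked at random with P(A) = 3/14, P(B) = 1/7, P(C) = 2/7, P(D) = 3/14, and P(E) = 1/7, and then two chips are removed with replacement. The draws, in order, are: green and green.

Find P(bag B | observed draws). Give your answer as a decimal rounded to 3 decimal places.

0.045

Under each hypothesis, the probability of the observed sequence is: P(data | bag A) = (1/10)(1/10) = 0.01; P(data | bag B) = (2/7)(2/7) = 0.081633; P(data | bag C) = (2/4)(2/4) = 0.25; P(data | bag D) = (6/9)(6/9) = 0.44444; P(data | bag E) = (3/4)(3/4) = 0.5625.
The prior-weighted likelihoods are 3/14 · 0.01 = 0.0021429, 1/7 · 0.081633 = 0.011662, 2/7 · 0.25 = 0.071429, 3/14 · 0.44444 = 0.095238, 1/7 · 0.5625 = 0.080357; with total 0.26083.
So P(bag B | data) = (0.011662) / (0.26083) = 0.044711.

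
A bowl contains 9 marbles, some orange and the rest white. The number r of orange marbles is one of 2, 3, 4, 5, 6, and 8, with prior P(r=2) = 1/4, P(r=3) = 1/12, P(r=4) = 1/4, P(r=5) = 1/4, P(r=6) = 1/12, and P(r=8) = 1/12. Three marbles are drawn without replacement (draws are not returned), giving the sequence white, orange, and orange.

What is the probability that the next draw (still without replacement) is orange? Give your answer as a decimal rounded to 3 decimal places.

0.469

The likelihood of the observed sequence under each hypothesis: P(data | r = 2) = (7/9)(2/8)(1/7) = 1/36; P(data | r = 3) = (6/9)(3/8)(2/7) = 1/14; P(data | r = 4) = (5/9)(4/8)(3/7) = 5/42; P(data | r = 5) = (4/9)(5/8)(4/7) = 10/63; P(data | r = 6) = (3/9)(6/8)(5/7) = 5/28; P(data | r = 8) = (1/9)(8/8)(7/7) = 1/9.
Weighting by the prior gives 1/4 · 1/36 = 1/144, 1/12 · 1/14 = 1/168, 1/4 · 5/42 = 5/168, 1/4 · 10/63 = 5/126, 1/12 · 5/28 = 5/336, 1/12 · 1/9 = 1/108; summing to 23/216.
The posterior is then P(r = 2 | data) = 3/46, P(r = 3 | data) = 9/161, P(r = 4 | data) = 45/161, P(r = 5 | data) = 60/161, P(r = 6 | data) = 45/322, P(r = 8 | data) = 2/23.
Averaging over the posterior, P(orange next | data) = (0)(3/46) + (1/6)(9/161) + (1/3)(45/161) + (1/2)(60/161) + (2/3)(45/322) + (1)(2/23) = 151/322.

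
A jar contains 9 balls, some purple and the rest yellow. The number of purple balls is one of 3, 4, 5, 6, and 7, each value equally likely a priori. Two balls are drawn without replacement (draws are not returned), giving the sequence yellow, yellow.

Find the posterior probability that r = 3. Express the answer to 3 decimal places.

For each hypothesis, P(data | H) works out to: P(data | r = 3) = (6/9)(5/8) = 5/12; P(data | r = 4) = (5/9)(4/8) = 5/18; P(data | r = 5) = (4/9)(3/8) = 1/6; P(data | r = 6) = (3/9)(2/8) = 1/12; P(data | r = 7) = (2/9)(1/8) = 1/36.
Multiplying each by its prior: 1/5 · 5/12 = 1/12, 1/5 · 5/18 = 1/18, 1/5 · 1/6 = 1/30, 1/5 · 1/12 = 1/60, 1/5 · 1/36 = 1/180; summing to 7/36.
By Bayes' rule, P(r = 3 | data) = (1/12) / (7/36) = 3/7.

0.429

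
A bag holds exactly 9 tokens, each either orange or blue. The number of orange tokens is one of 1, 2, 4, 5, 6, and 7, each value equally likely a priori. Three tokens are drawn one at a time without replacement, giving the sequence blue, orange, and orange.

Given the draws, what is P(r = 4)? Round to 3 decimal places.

For each hypothesis, P(data | H) works out to: P(data | r = 1) = (8/9)(1/8)(0/7) = 0; P(data | r = 2) = (7/9)(2/8)(1/7) = 1/36; P(data | r = 4) = (5/9)(4/8)(3/7) = 5/42; P(data | r = 5) = (4/9)(5/8)(4/7) = 10/63; P(data | r = 6) = (3/9)(6/8)(5/7) = 5/28; P(data | r = 7) = (2/9)(7/8)(6/7) = 1/6.
Multiplying each by its prior: 1/6 · 0 = 0, 1/6 · 1/36 = 1/216, 1/6 · 5/42 = 5/252, 1/6 · 10/63 = 5/189, 1/6 · 5/28 = 5/168, 1/6 · 1/6 = 1/36; summing to 41/378.
Hence P(r = 4 | data) = (5/252) / (41/378) = 15/82.

0.183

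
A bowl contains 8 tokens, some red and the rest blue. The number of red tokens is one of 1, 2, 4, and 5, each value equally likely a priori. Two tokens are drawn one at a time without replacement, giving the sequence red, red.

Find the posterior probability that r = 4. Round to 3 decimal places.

0.353

Under each hypothesis, the probability of the observed sequence is: P(data | r = 1) = (1/8)(0/7) = 0; P(data | r = 2) = (2/8)(1/7) = 1/28; P(data | r = 4) = (4/8)(3/7) = 3/14; P(data | r = 5) = (5/8)(4/7) = 5/14.
Multiplying each by its prior: 1/4 · 0 = 0, 1/4 · 1/28 = 1/112, 1/4 · 3/14 = 3/56, 1/4 · 5/14 = 5/56; these sum to 17/112.
Hence P(r = 4 | data) = (3/56) / (17/112) = 6/17.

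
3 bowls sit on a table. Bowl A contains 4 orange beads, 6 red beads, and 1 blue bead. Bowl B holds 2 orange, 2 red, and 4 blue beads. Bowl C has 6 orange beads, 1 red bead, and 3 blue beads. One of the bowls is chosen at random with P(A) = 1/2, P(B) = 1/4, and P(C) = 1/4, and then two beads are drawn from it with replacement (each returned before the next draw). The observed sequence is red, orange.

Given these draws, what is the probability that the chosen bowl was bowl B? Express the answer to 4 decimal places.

0.1204

For each hypothesis, P(data | H) works out to: P(data | bowl A) = (6/11)(4/11) = 0.19835; P(data | bowl B) = (2/8)(2/8) = 0.0625; P(data | bowl C) = (1/10)(6/10) = 0.06.
Weighting by the prior gives 1/2 · 0.19835 = 0.099174, 1/4 · 0.0625 = 0.015625, 1/4 · 0.06 = 0.015; summing to 0.1298.
Hence P(bowl B | data) = (0.015625) / (0.1298) = 0.12038.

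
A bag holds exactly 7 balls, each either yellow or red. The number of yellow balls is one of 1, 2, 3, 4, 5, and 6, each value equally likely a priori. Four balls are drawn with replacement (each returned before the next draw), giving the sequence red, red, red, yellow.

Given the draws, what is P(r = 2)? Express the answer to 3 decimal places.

Under each hypothesis, the probability of the observed sequence is: P(data | r = 1) = (6/7)(6/7)(6/7)(1/7) = 0.089963; P(data | r = 2) = (5/7)(5/7)(5/7)(2/7) = 0.10412; P(data | r = 3) = (4/7)(4/7)(4/7)(3/7) = 0.079967; P(data | r = 4) = (3/7)(3/7)(3/7)(4/7) = 0.044981; P(data | r = 5) = (2/7)(2/7)(2/7)(5/7) = 0.01666; P(data | r = 6) = (1/7)(1/7)(1/7)(6/7) = 0.002499.
Multiplying each by its prior: 1/6 · 0.089963 = 0.014994, 1/6 · 0.10412 = 0.017354, 1/6 · 0.079967 = 0.013328, 1/6 · 0.044981 = 0.0074969, 1/6 · 0.01666 = 0.0027766, 1/6 · 0.002499 = 0.00041649; with total 0.056365.
Therefore the posterior P(r = 2 | data) = (0.017354) / (0.056365) = 0.30788.

0.308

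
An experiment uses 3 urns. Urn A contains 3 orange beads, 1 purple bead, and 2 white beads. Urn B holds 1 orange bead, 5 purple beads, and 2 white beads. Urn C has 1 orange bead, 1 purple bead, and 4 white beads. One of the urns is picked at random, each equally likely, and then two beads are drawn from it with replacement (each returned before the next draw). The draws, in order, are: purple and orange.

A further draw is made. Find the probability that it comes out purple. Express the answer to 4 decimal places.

0.3559

The likelihood of the observed sequence under each hypothesis: P(data | urn A) = (1/6)(3/6) = 0.083333; P(data | urn B) = (5/8)(1/8) = 0.078125; P(data | urn C) = (1/6)(1/6) = 0.027778.
Weighting by the prior gives 1/3 · 0.083333 = 0.027778, 1/3 · 0.078125 = 0.026042, 1/3 · 0.027778 = 0.0092593; summing to 0.063079.
Dividing through by the total gives posterior P(urn A | data) = 0.44037, P(urn B | data) = 0.41284, P(urn C | data) = 0.14679.
The predictive probability is P(purple next | data) = (1/6)(0.44037) + (5/8)(0.41284) + (1/6)(0.14679) = 0.35589.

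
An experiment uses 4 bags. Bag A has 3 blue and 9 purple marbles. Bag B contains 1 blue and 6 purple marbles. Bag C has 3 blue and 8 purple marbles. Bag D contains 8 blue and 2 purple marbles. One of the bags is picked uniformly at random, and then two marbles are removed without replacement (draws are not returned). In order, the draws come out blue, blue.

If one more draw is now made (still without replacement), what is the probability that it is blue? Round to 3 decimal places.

0.661

Under each hypothesis, the probability of the observed sequence is: P(data | bag A) = (3/12)(2/11) = 1/22; P(data | bag B) = (1/7)(0/6) = 0; P(data | bag C) = (3/11)(2/10) = 3/55; P(data | bag D) = (8/10)(7/9) = 28/45.
The prior-weighted likelihoods are 1/4 · 1/22 = 1/88, 1/4 · 0 = 0, 1/4 · 3/55 = 3/220, 1/4 · 28/45 = 7/45; summing to 13/72.
Dividing through by the total gives posterior P(bag A | data) = 9/143, P(bag B | data) = 0, P(bag C | data) = 54/715, P(bag D | data) = 56/65.
Averaging over the posterior, P(blue next | data) = (1/10)(9/143) + (1/9)(54/715) + (3/4)(56/65) = 189/286.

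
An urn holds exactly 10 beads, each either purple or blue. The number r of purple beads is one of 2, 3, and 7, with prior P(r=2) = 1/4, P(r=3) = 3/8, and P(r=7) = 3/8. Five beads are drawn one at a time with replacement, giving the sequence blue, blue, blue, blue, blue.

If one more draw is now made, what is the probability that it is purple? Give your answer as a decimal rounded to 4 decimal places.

Under each hypothesis, the probability of the observed sequence is: P(data | r = 2) = (8/10)(8/10)(8/10)(8/10)(8/10) = 0.32768; P(data | r = 3) = (7/10)(7/10)(7/10)(7/10)(7/10) = 0.16807; P(data | r = 7) = (3/10)(3/10)(3/10)(3/10)(3/10) = 0.00243.
Weighting by the prior gives 1/4 · 0.32768 = 0.08192, 3/8 · 0.16807 = 0.063026, 3/8 · 0.00243 = 0.00091125; with total 0.14586.
Normalising, the posterior is P(r = 2 | data) = 0.56164, P(r = 3 | data) = 0.43211, P(r = 7 | data) = 0.0062475.
So P(purple next | data) = Σ P(purple next | H) P(H | data) = (1/5)(0.56164) + (3/10)(0.43211) + (7/10)(0.0062475) = 0.24633.

0.2463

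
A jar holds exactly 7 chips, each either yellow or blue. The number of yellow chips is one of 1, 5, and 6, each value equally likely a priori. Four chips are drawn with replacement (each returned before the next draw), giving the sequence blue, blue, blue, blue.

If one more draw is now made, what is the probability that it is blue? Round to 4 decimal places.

0.8496

For each hypothesis, P(data | H) works out to: P(data | r = 1) = (6/7)(6/7)(6/7)(6/7) = 0.53978; P(data | r = 5) = (2/7)(2/7)(2/7)(2/7) = 0.0066639; P(data | r = 6) = (1/7)(1/7)(1/7)(1/7) = 0.00041649.
The prior-weighted likelihoods are 1/3 · 0.53978 = 0.17993, 1/3 · 0.0066639 = 0.0022213, 1/3 · 0.00041649 = 0.00013883; with total 0.18229.
The posterior is then P(r = 1 | data) = 0.98705, P(r = 5 | data) = 0.012186, P(r = 6 | data) = 0.00076161.
So P(blue next | data) = Σ P(blue next | H) P(H | data) = (6/7)(0.98705) + (2/7)(0.012186) + (1/7)(0.00076161) = 0.84964.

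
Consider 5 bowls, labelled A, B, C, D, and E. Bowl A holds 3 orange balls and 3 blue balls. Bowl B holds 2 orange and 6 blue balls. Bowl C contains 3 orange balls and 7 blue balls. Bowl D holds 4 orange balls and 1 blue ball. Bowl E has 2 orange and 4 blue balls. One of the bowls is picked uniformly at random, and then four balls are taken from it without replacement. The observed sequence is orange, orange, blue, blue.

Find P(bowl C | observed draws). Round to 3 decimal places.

0.198

For each hypothesis, P(data | H) works out to: P(data | bowl A) = (3/6)(2/5)(3/4)(2/3) = 0.1; P(data | bowl B) = (2/8)(1/7)(6/6)(5/5) = 0.035714; P(data | bowl C) = (3/10)(2/9)(7/8)(6/7) = 0.05; P(data | bowl D) = (4/5)(3/4)(1/3)(0/2) = 0; P(data | bowl E) = (2/6)(1/5)(4/4)(3/3) = 0.066667.
The prior-weighted likelihoods are 1/5 · 0.1 = 0.02, 1/5 · 0.035714 = 0.0071429, 1/5 · 0.05 = 0.01, 1/5 · 0 = 0, 1/5 · 0.066667 = 0.013333; with total 0.050476.
So P(bowl C | data) = (0.01) / (0.050476) = 0.19811.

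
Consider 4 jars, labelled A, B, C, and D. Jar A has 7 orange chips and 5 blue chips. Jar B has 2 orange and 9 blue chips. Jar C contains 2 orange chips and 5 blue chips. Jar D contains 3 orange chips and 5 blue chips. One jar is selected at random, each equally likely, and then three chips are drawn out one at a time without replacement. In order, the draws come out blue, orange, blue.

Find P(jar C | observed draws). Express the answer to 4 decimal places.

0.3069

The likelihood of the observed sequence under each hypothesis: P(data | jar A) = (5/12)(7/11)(4/10) = 0.10606; P(data | jar B) = (9/11)(2/10)(8/9) = 0.14545; P(data | jar C) = (5/7)(2/6)(4/5) = 0.19048; P(data | jar D) = (5/8)(3/7)(4/6) = 0.17857.
The prior-weighted likelihoods are 1/4 · 0.10606 = 0.026515, 1/4 · 0.14545 = 0.036364, 1/4 · 0.19048 = 0.047619, 1/4 · 0.17857 = 0.044643; these sum to 0.15514.
Therefore the posterior P(jar C | data) = (0.047619) / (0.15514) = 0.30694.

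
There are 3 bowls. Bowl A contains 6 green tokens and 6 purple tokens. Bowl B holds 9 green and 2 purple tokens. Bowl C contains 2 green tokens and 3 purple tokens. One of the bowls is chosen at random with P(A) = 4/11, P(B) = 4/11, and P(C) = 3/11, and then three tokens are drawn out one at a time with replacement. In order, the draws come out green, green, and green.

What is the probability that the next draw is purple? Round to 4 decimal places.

0.2649

The likelihood of the observed sequence under each hypothesis: P(data | bowl A) = (6/12)(6/12)(6/12) = 0.125; P(data | bowl B) = (9/11)(9/11)(9/11) = 0.54771; P(data | bowl C) = (2/5)(2/5)(2/5) = 0.064.
Weighting by the prior gives 4/11 · 0.125 = 0.045455, 4/11 · 0.54771 = 0.19917, 3/11 · 0.064 = 0.017455; these sum to 0.26208.
Normalising, the posterior is P(bowl A | data) = 0.17344, P(bowl B | data) = 0.75996, P(bowl C | data) = 0.066601.
The predictive probability is P(purple next | data) = (1/2)(0.17344) + (2/11)(0.75996) + (3/5)(0.066601) = 0.26486.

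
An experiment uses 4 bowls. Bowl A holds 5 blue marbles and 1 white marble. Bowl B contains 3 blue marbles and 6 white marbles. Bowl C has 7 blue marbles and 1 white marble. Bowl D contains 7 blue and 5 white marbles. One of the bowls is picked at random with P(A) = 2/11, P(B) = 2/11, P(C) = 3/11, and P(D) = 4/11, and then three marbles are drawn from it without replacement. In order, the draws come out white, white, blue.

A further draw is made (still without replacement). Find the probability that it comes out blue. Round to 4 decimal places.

0.5143

For each hypothesis, P(data | H) works out to: P(data | bowl A) = (1/6)(0/5) = 0; P(data | bowl B) = (6/9)(5/8)(3/7) = 0.17857; P(data | bowl C) = (1/8)(0/7) = 0; P(data | bowl D) = (5/12)(4/11)(7/10) = 0.10606.
Weighting by the prior gives 2/11 · 0 = 0, 2/11 · 0.17857 = 0.032468, 3/11 · 0 = 0, 4/11 · 0.10606 = 0.038567; these sum to 0.071035.
Normalising, the posterior is P(bowl A | data) = 0, P(bowl B | data) = 0.45706, P(bowl C | data) = 0, P(bowl D | data) = 0.54294.
So P(blue next | data) = Σ P(blue next | H) P(H | data) = (1/3)(0.45706) + (2/3)(0.54294) = 0.51431.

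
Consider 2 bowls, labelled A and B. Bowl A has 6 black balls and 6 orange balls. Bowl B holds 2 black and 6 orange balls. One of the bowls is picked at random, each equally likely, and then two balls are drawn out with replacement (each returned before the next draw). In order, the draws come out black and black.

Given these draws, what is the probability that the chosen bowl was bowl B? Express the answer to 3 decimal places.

For each hypothesis, P(data | H) works out to: P(data | bowl A) = (6/12)(6/12) = 1/4; P(data | bowl B) = (2/8)(2/8) = 1/16.
Multiplying each by its prior: 1/2 · 1/4 = 1/8, 1/2 · 1/16 = 1/32; these sum to 5/32.
Hence P(bowl B | data) = (1/32) / (5/32) = 1/5.

0.200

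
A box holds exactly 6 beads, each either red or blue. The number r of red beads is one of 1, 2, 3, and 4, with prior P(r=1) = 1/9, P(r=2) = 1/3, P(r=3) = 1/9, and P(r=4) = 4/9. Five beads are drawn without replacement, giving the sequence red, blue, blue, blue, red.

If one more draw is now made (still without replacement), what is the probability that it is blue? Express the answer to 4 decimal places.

0.8000

The likelihood of the observed sequence under each hypothesis: P(data | r = 1) = (1/6)(5/5)(4/4)(3/3)(0/2) = 0; P(data | r = 2) = (2/6)(4/5)(3/4)(2/3)(1/2) = 1/15; P(data | r = 3) = (3/6)(3/5)(2/4)(1/3)(2/2) = 1/20; P(data | r = 4) = (4/6)(2/5)(1/4)(0/3) = 0.
Weighting by the prior gives 1/9 · 0 = 0, 1/3 · 1/15 = 1/45, 1/9 · 1/20 = 1/180, 4/9 · 0 = 0; summing to 1/36.
Dividing through by the total gives posterior P(r = 1 | data) = 0, P(r = 2 | data) = 4/5, P(r = 3 | data) = 1/5, P(r = 4 | data) = 0.
So P(blue next | data) = Σ P(blue next | H) P(H | data) = (1)(4/5) + (0)(1/5) = 4/5.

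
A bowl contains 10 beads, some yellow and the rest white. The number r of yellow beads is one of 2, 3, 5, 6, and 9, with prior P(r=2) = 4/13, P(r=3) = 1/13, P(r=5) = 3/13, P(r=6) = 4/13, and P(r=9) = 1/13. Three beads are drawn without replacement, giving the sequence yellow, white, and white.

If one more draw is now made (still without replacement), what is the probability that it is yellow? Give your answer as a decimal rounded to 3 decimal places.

0.411

For each hypothesis, P(data | H) works out to: P(data | r = 2) = (2/10)(8/9)(7/8) = 0.15556; P(data | r = 3) = (3/10)(7/9)(6/8) = 0.175; P(data | r = 5) = (5/10)(5/9)(4/8) = 0.13889; P(data | r = 6) = (6/10)(4/9)(3/8) = 0.1; P(data | r = 9) = (9/10)(1/9)(0/8) = 0.
Multiplying each by its prior: 4/13 · 0.15556 = 0.047863, 1/13 · 0.175 = 0.013462, 3/13 · 0.13889 = 0.032051, 4/13 · 0.1 = 0.030769, 1/13 · 0 = 0; with total 0.12415.
The posterior is then P(r = 2 | data) = 0.38554, P(r = 3 | data) = 0.10843, P(r = 5 | data) = 0.25818, P(r = 6 | data) = 0.24785, P(r = 9 | data) = 0.
The predictive probability is P(yellow next | data) = (1/7)(0.38554) + (2/7)(0.10843) + (4/7)(0.25818) + (5/7)(0.24785) = 0.41062.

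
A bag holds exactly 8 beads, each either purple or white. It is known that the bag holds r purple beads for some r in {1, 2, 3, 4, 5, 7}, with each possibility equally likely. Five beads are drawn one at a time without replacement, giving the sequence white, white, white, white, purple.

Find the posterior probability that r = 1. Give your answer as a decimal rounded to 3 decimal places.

The likelihood of the observed sequence under each hypothesis: P(data | r = 1) = (7/8)(6/7)(5/6)(4/5)(1/4) = 1/8; P(data | r = 2) = (6/8)(5/7)(4/6)(3/5)(2/4) = 3/28; P(data | r = 3) = (5/8)(4/7)(3/6)(2/5)(3/4) = 3/56; P(data | r = 4) = (4/8)(3/7)(2/6)(1/5)(4/4) = 1/70; P(data | r = 5) = (3/8)(2/7)(1/6)(0/5) = 0; P(data | r = 7) = (1/8)(0/7) = 0.
The prior-weighted likelihoods are 1/6 · 1/8 = 1/48, 1/6 · 3/28 = 1/56, 1/6 · 3/56 = 1/112, 1/6 · 1/70 = 1/420, 1/6 · 0 = 0, 1/6 · 0 = 0; these sum to 1/20.
Therefore the posterior P(r = 1 | data) = (1/48) / (1/20) = 5/12.

0.417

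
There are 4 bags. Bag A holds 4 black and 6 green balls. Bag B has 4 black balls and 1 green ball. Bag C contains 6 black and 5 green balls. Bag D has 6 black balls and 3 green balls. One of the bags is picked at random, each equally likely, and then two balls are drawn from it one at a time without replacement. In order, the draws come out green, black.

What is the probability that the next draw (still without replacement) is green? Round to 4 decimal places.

Under each hypothesis, the probability of the observed sequence is: P(data | bag A) = (6/10)(4/9) = 0.26667; P(data | bag B) = (1/5)(4/4) = 0.2; P(data | bag C) = (5/11)(6/10) = 0.27273; P(data | bag D) = (3/9)(6/8) = 0.25.
Weighting by the prior gives 1/4 · 0.26667 = 0.066667, 1/4 · 0.2 = 0.05, 1/4 · 0.27273 = 0.068182, 1/4 · 0.25 = 0.0625; these sum to 0.24735.
Normalising, the posterior is P(bag A | data) = 0.26953, P(bag B | data) = 0.20214, P(bag C | data) = 0.27565, P(bag D | data) = 0.25268.
Averaging over the posterior, P(green next | data) = (5/8)(0.26953) + (0)(0.20214) + (4/9)(0.27565) + (2/7)(0.25268) = 0.36316.

0.3632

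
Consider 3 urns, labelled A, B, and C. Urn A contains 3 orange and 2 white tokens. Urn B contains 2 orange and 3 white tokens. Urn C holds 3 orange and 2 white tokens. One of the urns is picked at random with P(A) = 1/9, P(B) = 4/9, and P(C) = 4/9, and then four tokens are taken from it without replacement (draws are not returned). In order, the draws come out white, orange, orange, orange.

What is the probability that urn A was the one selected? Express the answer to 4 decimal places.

0.2000

Under each hypothesis, the probability of the observed sequence is: P(data | urn A) = (2/5)(3/4)(2/3)(1/2) = 1/10; P(data | urn B) = (3/5)(2/4)(1/3)(0/2) = 0; P(data | urn C) = (2/5)(3/4)(2/3)(1/2) = 1/10.
Weighting by the prior gives 1/9 · 1/10 = 1/90, 4/9 · 0 = 0, 4/9 · 1/10 = 2/45; with total 1/18.
So P(urn A | data) = (1/90) / (1/18) = 1/5.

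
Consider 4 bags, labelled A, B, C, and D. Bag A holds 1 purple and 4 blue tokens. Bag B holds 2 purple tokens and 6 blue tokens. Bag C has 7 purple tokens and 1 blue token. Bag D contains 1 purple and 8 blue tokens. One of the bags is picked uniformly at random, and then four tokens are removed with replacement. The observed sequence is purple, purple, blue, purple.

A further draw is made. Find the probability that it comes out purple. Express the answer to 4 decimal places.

The likelihood of the observed sequence under each hypothesis: P(data | bag A) = (1/5)(1/5)(4/5)(1/5) = 0.0064; P(data | bag B) = (2/8)(2/8)(6/8)(2/8) = 0.011719; P(data | bag C) = (7/8)(7/8)(1/8)(7/8) = 0.08374; P(data | bag D) = (1/9)(1/9)(8/9)(1/9) = 0.0012193.
Weighting by the prior gives 1/4 · 0.0064 = 0.0016, 1/4 · 0.011719 = 0.0029297, 1/4 · 0.08374 = 0.020935, 1/4 · 0.0012193 = 0.00030483; summing to 0.02577.
Normalising, the posterior is P(bag A | data) = 0.062089, P(bag B | data) = 0.11369, P(bag C | data) = 0.81239, P(bag D | data) = 0.011829.
The predictive probability is P(purple next | data) = (1/5)(0.062089) + (1/4)(0.11369) + (7/8)(0.81239) + (1/9)(0.011829) = 0.753.

0.7530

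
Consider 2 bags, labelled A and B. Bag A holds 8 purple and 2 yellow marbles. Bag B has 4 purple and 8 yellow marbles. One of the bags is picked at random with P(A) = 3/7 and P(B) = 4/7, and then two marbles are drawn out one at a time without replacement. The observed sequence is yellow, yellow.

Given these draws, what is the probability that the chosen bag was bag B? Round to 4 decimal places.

0.9622

For each hypothesis, P(data | H) works out to: P(data | bag A) = (2/10)(1/9) = 1/45; P(data | bag B) = (8/12)(7/11) = 14/33.
Multiplying each by its prior: 3/7 · 1/45 = 1/105, 4/7 · 14/33 = 8/33; with total 97/385.
So P(bag B | data) = (8/33) / (97/385) = 280/291.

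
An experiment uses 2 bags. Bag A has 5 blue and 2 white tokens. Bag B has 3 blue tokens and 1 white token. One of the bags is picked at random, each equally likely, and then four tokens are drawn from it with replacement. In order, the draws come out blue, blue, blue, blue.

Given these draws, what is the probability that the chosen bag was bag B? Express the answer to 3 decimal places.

0.549

The likelihood of the observed sequence under each hypothesis: P(data | bag A) = (5/7)(5/7)(5/7)(5/7) = 0.26031; P(data | bag B) = (3/4)(3/4)(3/4)(3/4) = 0.31641.
Multiplying each by its prior: 1/2 · 0.26031 = 0.13015, 1/2 · 0.31641 = 0.1582; summing to 0.28836.
Hence P(bag B | data) = (0.1582) / (0.28836) = 0.54864.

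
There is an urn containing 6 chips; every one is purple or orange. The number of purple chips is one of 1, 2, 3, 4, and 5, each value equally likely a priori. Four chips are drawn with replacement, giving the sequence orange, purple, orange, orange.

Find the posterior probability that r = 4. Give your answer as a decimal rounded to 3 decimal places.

For each hypothesis, P(data | H) works out to: P(data | r = 1) = (5/6)(1/6)(5/6)(5/6) = 0.096451; P(data | r = 2) = (4/6)(2/6)(4/6)(4/6) = 0.098765; P(data | r = 3) = (3/6)(3/6)(3/6)(3/6) = 0.0625; P(data | r = 4) = (2/6)(4/6)(2/6)(2/6) = 0.024691; P(data | r = 5) = (1/6)(5/6)(1/6)(1/6) = 0.003858.
The prior-weighted likelihoods are 1/5 · 0.096451 = 0.01929, 1/5 · 0.098765 = 0.019753, 1/5 · 0.0625 = 0.0125, 1/5 · 0.024691 = 0.0049383, 1/5 · 0.003858 = 0.0007716; summing to 0.057253.
So P(r = 4 | data) = (0.0049383) / (0.057253) = 0.086253.

0.086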